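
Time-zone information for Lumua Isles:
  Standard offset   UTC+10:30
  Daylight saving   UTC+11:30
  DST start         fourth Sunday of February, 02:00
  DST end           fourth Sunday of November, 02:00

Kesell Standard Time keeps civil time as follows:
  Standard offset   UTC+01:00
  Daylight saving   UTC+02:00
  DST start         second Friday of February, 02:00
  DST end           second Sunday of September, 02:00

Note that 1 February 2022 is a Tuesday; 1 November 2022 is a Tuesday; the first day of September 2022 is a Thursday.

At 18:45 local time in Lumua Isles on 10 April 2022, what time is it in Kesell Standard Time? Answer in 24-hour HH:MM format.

09:15

1 February 2022 is a Tuesday, so the first Sunday is February 6 and the fourth is February 27.
1 November 2022 is a Tuesday, so the first Sunday is November 6 and the fourth is November 27.
Daylight saving runs 27 February – 27 November; 10 April 2022 is inside that window, so Lumua Isles is at UTC+11:30.
18:45 Lumua Isles − 11h30m = 07:15 UTC.
1 February 2022 is a Tuesday, so the first Friday is February 4 and the second is February 11.
1 September 2022 is a Thursday, so the first Sunday is September 4 and the second is September 11.
At the standard offset (UTC+01:00), 07:15 UTC + 1h = 08:15 Kesell Standard Time standard time.
The standard-time date in Kesell Standard Time, 10 April 2022, falls between 11 February and 11 September, so daylight saving is in effect and Kesell Standard Time is at UTC+02:00.
07:15 UTC + 2h = 09:15 Kesell Standard Time.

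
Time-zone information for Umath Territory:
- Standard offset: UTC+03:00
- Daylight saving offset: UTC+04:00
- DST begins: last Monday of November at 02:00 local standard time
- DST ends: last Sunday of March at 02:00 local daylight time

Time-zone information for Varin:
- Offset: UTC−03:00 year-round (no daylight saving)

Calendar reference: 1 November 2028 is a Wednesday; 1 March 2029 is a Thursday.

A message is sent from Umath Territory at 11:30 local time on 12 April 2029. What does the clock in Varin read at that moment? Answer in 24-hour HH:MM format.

1 November 2028 is a Wednesday, so Mondays fall on 6, 13, 20, 27; the last is November 27.
1 March 2029 is a Thursday, so Sundays fall on 4, 11, 18, 25; the last is March 25.
12 April 2029 does not fall between 27 November 2028 and 25 March 2029, so daylight saving is not in effect and Umath Territory is at UTC+03:00.
11:30 Umath Territory − 3h = 08:30 UTC.
Varin stays on UTC−03:00 all year.
08:30 UTC − 3h = 05:30 Varin.

05:30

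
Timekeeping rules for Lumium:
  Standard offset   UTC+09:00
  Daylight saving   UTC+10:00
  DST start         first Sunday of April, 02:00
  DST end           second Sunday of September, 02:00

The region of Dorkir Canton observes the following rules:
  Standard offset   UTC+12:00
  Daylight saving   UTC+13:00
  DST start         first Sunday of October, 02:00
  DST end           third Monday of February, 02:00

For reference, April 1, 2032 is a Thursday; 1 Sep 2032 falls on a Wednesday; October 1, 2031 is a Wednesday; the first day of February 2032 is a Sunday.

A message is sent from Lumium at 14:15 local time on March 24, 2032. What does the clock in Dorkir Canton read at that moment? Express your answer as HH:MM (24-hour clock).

17:15

1 April 2032 is a Thursday, so the first Sunday is April 4.
1 September 2032 is a Wednesday, so the first Sunday is September 5 and the second is September 12.
March 24, 2032 is outside the daylight-saving period (4 April – 12 September), so Lumium is on standard time, UTC+09:00.
14:15 Lumium − 9h = 05:15 UTC.
1 October 2031 is a Wednesday, so the first Sunday is October 5.
1 February 2032 is a Sunday, so the first Monday is February 2 and the third is February 16.
At the standard offset (UTC+12:00), 05:15 UTC + 12h = 17:15 Dorkir Canton standard time.
Daylight saving runs 5 October 2031 – 16 February 2032; the standard-time date in Dorkir Canton, March 24, 2032, is outside that window, so Dorkir Canton is on standard time at UTC+12:00.
05:15 UTC + 12h = 17:15 Dorkir Canton.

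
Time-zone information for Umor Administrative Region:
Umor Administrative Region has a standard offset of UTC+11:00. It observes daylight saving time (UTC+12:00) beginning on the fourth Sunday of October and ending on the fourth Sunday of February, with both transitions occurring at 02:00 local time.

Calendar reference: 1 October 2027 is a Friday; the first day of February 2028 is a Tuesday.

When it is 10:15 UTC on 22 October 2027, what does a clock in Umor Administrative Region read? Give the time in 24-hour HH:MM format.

21:15

1 October 2027 is a Friday, so the first Sunday is October 3 and the fourth is October 24.
1 February 2028 is a Tuesday, so the first Sunday is February 6 and the fourth is February 27.
At the standard offset (UTC+11:00), 10:15 UTC + 11h = 21:15 Umor Administrative Region standard time.
The standard-time date in Umor Administrative Region, 22 October 2027, is outside the daylight-saving period (24 October 2027 – 27 February 2028), so Umor Administrative Region is on standard time, UTC+11:00.
10:15 UTC + 11h = 21:15 local.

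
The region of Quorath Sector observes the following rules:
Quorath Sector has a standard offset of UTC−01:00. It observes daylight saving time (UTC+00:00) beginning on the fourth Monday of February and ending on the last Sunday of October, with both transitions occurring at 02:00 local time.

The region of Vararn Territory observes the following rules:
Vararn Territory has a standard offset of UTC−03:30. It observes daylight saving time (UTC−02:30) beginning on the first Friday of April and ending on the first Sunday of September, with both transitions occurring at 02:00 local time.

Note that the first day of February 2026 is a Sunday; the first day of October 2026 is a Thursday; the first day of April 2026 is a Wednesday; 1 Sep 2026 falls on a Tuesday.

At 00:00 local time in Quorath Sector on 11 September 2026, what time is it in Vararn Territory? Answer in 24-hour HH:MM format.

20:30

1 February 2026 is a Sunday, so the first Monday is February 2 and the fourth is February 23.
1 October 2026 is a Thursday, so Sundays fall on 4, 11, 18, 25; the last is October 25.
11 September 2026 lies within the daylight-saving period (23 February – 25 October), so Quorath Sector is on daylight time, UTC+00:00.
00:00 Quorath Sector − 0h = 00:00 UTC.
1 April 2026 is a Wednesday, so the first Friday is April 3.
1 September 2026 is a Tuesday, so the first Sunday is September 6.
At the standard offset (UTC−03:30), 00:00 UTC − 3h30m = 20:30 Vararn Territory standard time (rolling into the previous day, 10 September 2026).
The standard-time date in Vararn Territory, 10 September 2026, is outside the daylight-saving period (3 April – 6 September), so Vararn Territory is on standard time, UTC−03:30.
00:00 UTC − 3h30m = 20:30 Vararn Territory (rolling into the previous day, 10 September 2026).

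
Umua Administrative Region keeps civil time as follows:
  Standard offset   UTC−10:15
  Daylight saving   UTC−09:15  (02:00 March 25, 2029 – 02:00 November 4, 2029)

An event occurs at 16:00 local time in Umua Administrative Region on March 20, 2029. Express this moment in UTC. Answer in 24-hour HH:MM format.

02:15

Daylight saving runs 25 March – 4 November; March 20, 2029 is outside that window, so Umua Administrative Region is on standard time at UTC−10:15.
16:00 local + 10h15m = 02:15 UTC (rolling into the next day, 21 March 2029).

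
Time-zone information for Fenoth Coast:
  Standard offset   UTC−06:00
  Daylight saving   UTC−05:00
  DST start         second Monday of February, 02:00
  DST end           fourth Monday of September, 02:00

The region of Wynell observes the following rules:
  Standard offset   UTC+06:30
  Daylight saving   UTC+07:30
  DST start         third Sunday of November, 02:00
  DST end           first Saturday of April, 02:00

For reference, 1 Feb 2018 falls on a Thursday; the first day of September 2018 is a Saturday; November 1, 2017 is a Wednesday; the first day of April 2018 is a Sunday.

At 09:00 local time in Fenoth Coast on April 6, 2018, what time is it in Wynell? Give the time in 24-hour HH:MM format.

21:30

1 February 2018 is a Thursday, so the first Monday is February 5 and the second is February 12.
1 September 2018 is a Saturday, so the first Monday is September 3 and the fourth is September 24.
April 6, 2018 falls between 12 February and 24 September, so daylight saving is in effect and Fenoth Coast is at UTC−05:00.
09:00 Fenoth Coast + 5h = 14:00 UTC.
1 November 2017 is a Wednesday, so the first Sunday is November 5 and the third is November 19.
1 April 2018 is a Sunday, so the first Saturday is April 7.
At the standard offset (UTC+06:30), 14:00 UTC + 6h30m = 20:30 Wynell standard time.
The standard-time date in Wynell, April 6, 2018, falls between 19 November 2017 and 7 April 2018, so daylight saving is in effect and Wynell is at UTC+07:30.
14:00 UTC + 7h30m = 21:30 Wynell.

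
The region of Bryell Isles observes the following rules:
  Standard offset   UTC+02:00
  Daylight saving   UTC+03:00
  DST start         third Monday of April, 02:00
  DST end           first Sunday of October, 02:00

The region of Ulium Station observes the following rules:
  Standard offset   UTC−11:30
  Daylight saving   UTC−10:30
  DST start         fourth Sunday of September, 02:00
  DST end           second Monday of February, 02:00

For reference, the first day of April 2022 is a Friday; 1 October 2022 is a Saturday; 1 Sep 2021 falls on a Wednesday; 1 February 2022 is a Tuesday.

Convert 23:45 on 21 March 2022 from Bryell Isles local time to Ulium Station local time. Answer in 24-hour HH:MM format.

1 April 2022 is a Friday, so the first Monday is April 4 and the third is April 18.
1 October 2022 is a Saturday, so the first Sunday is October 2.
21 March 2022 does not fall between 18 April and 2 October, so daylight saving is not in effect and Bryell Isles is at UTC+02:00.
23:45 Bryell Isles − 2h = 21:45 UTC.
1 September 2021 is a Wednesday, so the first Sunday is September 5 and the fourth is September 26.
1 February 2022 is a Tuesday, so the first Monday is February 7 and the second is February 14.
At the standard offset (UTC−11:30), 21:45 UTC − 11h30m = 10:15 Ulium Station standard time.
The standard-time date in Ulium Station, 21 March 2022, does not fall between 26 September 2021 and 14 February 2022, so daylight saving is not in effect and Ulium Station is at UTC−11:30.
21:45 UTC − 11h30m = 10:15 Ulium Station.

10:15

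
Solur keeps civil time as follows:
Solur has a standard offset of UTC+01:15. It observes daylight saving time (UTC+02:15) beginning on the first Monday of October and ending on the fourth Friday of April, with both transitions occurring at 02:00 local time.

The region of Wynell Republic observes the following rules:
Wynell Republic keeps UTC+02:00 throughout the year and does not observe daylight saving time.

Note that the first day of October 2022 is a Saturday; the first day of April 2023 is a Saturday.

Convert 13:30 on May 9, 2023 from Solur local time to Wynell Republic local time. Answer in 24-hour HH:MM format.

14:15

1 October 2022 is a Saturday, so the first Monday is October 3.
1 April 2023 is a Saturday, so the first Friday is April 7 and the fourth is April 28.
Daylight saving runs 3 October 2022 – 28 April 2023; May 9, 2023 is outside that window, so Solur is on standard time at UTC+01:15.
13:30 Solur − 1h15m = 12:15 UTC.
Wynell Republic has no daylight saving, so its offset is UTC+02:00 year-round.
12:15 UTC + 2h = 14:15 Wynell Republic.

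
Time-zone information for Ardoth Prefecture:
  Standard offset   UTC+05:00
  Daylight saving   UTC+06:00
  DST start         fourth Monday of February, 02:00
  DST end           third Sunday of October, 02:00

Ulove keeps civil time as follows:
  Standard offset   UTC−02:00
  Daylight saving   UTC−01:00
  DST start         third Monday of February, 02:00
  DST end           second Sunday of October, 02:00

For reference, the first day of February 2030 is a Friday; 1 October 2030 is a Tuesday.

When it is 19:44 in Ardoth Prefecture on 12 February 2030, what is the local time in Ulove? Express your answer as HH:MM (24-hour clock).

12:44

1 February 2030 is a Friday, so the first Monday is February 4 and the fourth is February 25.
1 October 2030 is a Tuesday, so the first Sunday is October 6 and the third is October 20.
12 February 2030 is outside the daylight-saving period (25 February – 20 October), so Ardoth Prefecture is on standard time, UTC+05:00.
19:44 Ardoth Prefecture − 5h = 14:44 UTC.
1 February 2030 is a Friday, so the first Monday is February 4 and the third is February 18.
1 October 2030 is a Tuesday, so the first Sunday is October 6 and the second is October 13.
At the standard offset (UTC−02:00), 14:44 UTC − 2h = 12:44 Ulove standard time.
The standard-time date in Ulove, 12 February 2030, is outside the daylight-saving period (18 February – 13 October), so Ulove is on standard time, UTC−02:00.
14:44 UTC − 2h = 12:44 Ulove.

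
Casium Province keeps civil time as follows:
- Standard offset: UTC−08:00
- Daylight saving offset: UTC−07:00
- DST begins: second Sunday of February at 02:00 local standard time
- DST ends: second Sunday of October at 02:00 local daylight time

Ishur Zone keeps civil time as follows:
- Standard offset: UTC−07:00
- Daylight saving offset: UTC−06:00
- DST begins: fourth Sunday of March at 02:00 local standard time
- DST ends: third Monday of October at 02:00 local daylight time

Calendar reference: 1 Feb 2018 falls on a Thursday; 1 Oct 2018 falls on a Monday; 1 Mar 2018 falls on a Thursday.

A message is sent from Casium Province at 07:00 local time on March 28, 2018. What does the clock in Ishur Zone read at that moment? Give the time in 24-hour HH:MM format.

1 February 2018 is a Thursday, so the first Sunday is February 4 and the second is February 11.
1 October 2018 is a Monday, so the first Sunday is October 7 and the second is October 14.
March 28, 2018 lies within the daylight-saving period (11 February – 14 October), so Casium Province is on daylight time, UTC−07:00.
07:00 Casium Province + 7h = 14:00 UTC.
1 March 2018 is a Thursday, so the first Sunday is March 4 and the fourth is March 25.
1 October 2018 is a Monday, so the first Monday is October 1 and the third is October 15.
At the standard offset (UTC−07:00), 14:00 UTC − 7h = 07:00 Ishur Zone standard time.
Daylight saving runs 25 March – 15 October; the standard-time date in Ishur Zone, March 28, 2018, is inside that window, so Ishur Zone is at UTC−06:00.
14:00 UTC − 6h = 08:00 Ishur Zone.

08:00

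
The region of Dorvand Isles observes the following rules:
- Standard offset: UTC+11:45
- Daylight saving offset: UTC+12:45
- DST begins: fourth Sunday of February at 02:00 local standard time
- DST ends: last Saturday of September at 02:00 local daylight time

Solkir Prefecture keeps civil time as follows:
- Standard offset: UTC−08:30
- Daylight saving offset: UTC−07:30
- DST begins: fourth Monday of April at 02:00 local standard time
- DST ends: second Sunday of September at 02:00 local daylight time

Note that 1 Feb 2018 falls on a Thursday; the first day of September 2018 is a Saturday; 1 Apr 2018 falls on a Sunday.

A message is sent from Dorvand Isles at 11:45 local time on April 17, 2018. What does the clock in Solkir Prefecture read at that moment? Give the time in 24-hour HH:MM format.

14:30

1 February 2018 is a Thursday, so the first Sunday is February 4 and the fourth is February 25.
1 September 2018 is a Saturday, so Saturdays fall on 1, 8, 15, 22, 29; the last is September 29.
April 17, 2018 falls between 25 February and 29 September, so daylight saving is in effect and Dorvand Isles is at UTC+12:45.
11:45 Dorvand Isles − 12h45m = 23:00 UTC (rolling into the previous day, 16 April 2018).
1 April 2018 is a Sunday, so the first Monday is April 2 and the fourth is April 23.
1 September 2018 is a Saturday, so the first Sunday is September 2 and the second is September 9.
At the standard offset (UTC−08:30), 23:00 UTC − 8h30m = 14:30 Solkir Prefecture standard time.
Daylight saving runs 23 April – 9 September; the standard-time date in Solkir Prefecture, April 16, 2018, is outside that window, so Solkir Prefecture is on standard time at UTC−08:30.
23:00 UTC − 8h30m = 14:30 Solkir Prefecture.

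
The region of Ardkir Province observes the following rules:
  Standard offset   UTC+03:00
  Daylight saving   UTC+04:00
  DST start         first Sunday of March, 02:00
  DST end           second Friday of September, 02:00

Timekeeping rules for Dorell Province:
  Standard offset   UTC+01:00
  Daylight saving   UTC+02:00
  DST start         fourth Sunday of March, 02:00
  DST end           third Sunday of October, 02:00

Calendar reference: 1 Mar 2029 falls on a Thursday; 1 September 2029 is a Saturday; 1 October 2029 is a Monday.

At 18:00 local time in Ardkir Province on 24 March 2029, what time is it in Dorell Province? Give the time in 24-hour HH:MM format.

15:00

1 March 2029 is a Thursday, so the first Sunday is March 4.
1 September 2029 is a Saturday, so the first Friday is September 7 and the second is September 14.
Daylight saving runs 4 March – 14 September; 24 March 2029 is inside that window, so Ardkir Province is at UTC+04:00.
18:00 Ardkir Province − 4h = 14:00 UTC.
1 March 2029 is a Thursday, so the first Sunday is March 4 and the fourth is March 25.
1 October 2029 is a Monday, so the first Sunday is October 7 and the third is October 21.
At the standard offset (UTC+01:00), 14:00 UTC + 1h = 15:00 Dorell Province standard time.
The standard-time date in Dorell Province, 24 March 2029, does not fall between 25 March and 21 October, so daylight saving is not in effect and Dorell Province is at UTC+01:00.
14:00 UTC + 1h = 15:00 Dorell Province.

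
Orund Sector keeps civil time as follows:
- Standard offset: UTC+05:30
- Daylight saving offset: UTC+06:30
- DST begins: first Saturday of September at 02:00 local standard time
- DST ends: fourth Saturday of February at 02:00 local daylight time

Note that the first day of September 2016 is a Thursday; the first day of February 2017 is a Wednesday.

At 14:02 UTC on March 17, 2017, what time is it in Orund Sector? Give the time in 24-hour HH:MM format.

1 September 2016 is a Thursday, so the first Saturday is September 3.
1 February 2017 is a Wednesday, so the first Saturday is February 4 and the fourth is February 25.
At the standard offset (UTC+05:30), 14:02 UTC + 5h30m = 19:32 Orund Sector standard time.
Daylight saving runs 3 September 2016 – 25 February 2017; the standard-time date in Orund Sector, March 17, 2017, is outside that window, so Orund Sector is on standard time at UTC+05:30.
14:02 UTC + 5h30m = 19:32 local.

19:32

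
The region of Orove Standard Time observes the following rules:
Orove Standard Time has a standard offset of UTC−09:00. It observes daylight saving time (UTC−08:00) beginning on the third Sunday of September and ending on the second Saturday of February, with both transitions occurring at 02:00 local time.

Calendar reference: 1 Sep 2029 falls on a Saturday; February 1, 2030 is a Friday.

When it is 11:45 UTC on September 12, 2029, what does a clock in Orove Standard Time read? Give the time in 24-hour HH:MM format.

02:45

1 September 2029 is a Saturday, so the first Sunday is September 2 and the third is September 16.
1 February 2030 is a Friday, so the first Saturday is February 2 and the second is February 9.
At the standard offset (UTC−09:00), 11:45 UTC − 9h = 02:45 Orove Standard Time standard time.
The standard-time date in Orove Standard Time, September 12, 2029, is outside the daylight-saving period (16 September 2029 – 9 February 2030), so Orove Standard Time is on standard time, UTC−09:00.
11:45 UTC − 9h = 02:45 local.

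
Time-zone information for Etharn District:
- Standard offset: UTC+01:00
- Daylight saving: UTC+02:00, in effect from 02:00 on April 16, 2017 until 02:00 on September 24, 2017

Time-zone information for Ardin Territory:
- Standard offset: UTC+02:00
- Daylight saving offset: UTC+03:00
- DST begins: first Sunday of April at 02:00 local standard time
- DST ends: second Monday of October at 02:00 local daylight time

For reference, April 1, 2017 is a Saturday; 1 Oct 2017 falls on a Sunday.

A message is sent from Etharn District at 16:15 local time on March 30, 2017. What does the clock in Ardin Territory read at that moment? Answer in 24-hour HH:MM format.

17:15

March 30, 2017 is outside the daylight-saving period (16 April – 24 September), so Etharn District is on standard time, UTC+01:00.
16:15 Etharn District − 1h = 15:15 UTC.
1 April 2017 is a Saturday, so the first Sunday is April 2.
1 October 2017 is a Sunday, so the first Monday is October 2 and the second is October 9.
At the standard offset (UTC+02:00), 15:15 UTC + 2h = 17:15 Ardin Territory standard time.
The standard-time date in Ardin Territory, March 30, 2017, does not fall between 2 April and 9 October, so daylight saving is not in effect and Ardin Territory is at UTC+02:00.
15:15 UTC + 2h = 17:15 Ardin Territory.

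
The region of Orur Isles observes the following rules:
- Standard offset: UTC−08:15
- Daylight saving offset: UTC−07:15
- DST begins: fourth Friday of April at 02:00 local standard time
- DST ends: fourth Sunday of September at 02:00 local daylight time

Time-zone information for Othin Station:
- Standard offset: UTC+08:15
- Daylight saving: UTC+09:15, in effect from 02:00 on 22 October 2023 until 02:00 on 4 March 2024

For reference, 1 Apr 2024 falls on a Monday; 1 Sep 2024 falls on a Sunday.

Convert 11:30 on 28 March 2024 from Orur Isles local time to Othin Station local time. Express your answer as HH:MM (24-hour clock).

1 April 2024 is a Monday, so the first Friday is April 5 and the fourth is April 26.
1 September 2024 is a Sunday, so the first Sunday is September 1 and the fourth is September 22.
Daylight saving runs 26 April – 22 September; 28 March 2024 is outside that window, so Orur Isles is on standard time at UTC−08:15.
11:30 Orur Isles + 8h15m = 19:45 UTC.
At the standard offset (UTC+08:15), 19:45 UTC + 8h15m = 04:00 Othin Station standard time (rolling into the next day, 29 March 2024).
The standard-time date in Othin Station, 29 March 2024, does not fall between 22 October 2023 and 4 March 2024, so daylight saving is not in effect and Othin Station is at UTC+08:15.
19:45 UTC + 8h15m = 04:00 Othin Station (rolling into the next day, 29 March 2024).

04:00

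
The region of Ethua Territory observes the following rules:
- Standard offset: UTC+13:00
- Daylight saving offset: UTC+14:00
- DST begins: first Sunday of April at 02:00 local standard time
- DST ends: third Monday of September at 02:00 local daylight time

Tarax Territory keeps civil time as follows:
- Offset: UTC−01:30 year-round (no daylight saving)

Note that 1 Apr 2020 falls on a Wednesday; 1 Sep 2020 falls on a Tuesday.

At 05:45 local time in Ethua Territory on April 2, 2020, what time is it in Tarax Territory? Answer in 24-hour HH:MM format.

1 April 2020 is a Wednesday, so the first Sunday is April 5.
1 September 2020 is a Tuesday, so the first Monday is September 7 and the third is September 21.
April 2, 2020 is outside the daylight-saving period (5 April – 21 September), so Ethua Territory is on standard time, UTC+13:00.
05:45 Ethua Territory − 13h = 16:45 UTC (rolling into the previous day, 1 April 2020).
Tarax Territory has no daylight saving, so its offset is UTC−01:30 year-round.
16:45 UTC − 1h30m = 15:15 Tarax Territory.

15:15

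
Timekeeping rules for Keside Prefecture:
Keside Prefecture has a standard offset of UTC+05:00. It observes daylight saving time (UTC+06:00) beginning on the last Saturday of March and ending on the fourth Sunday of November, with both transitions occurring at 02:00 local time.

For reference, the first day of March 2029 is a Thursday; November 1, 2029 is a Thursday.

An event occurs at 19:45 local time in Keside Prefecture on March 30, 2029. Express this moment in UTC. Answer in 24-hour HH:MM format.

14:45

1 March 2029 is a Thursday, so Saturdays fall on 3, 10, 17, 24, 31; the last is March 31.
1 November 2029 is a Thursday, so the first Sunday is November 4 and the fourth is November 25.
Daylight saving runs 31 March – 25 November; March 30, 2029 is outside that window, so Keside Prefecture is on standard time at UTC+05:00.
19:45 local − 5h = 14:45 UTC.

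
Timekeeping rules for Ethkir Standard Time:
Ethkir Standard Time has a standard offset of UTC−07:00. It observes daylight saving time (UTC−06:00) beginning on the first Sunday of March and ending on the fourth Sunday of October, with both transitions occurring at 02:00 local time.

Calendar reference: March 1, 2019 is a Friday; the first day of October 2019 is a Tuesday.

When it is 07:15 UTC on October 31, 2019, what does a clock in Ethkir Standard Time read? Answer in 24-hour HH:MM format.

1 March 2019 is a Friday, so the first Sunday is March 3.
1 October 2019 is a Tuesday, so the first Sunday is October 6 and the fourth is October 27.
At the standard offset (UTC−07:00), 07:15 UTC − 7h = 00:15 Ethkir Standard Time standard time.
The standard-time date in Ethkir Standard Time, October 31, 2019, does not fall between 3 March and 27 October, so daylight saving is not in effect and Ethkir Standard Time is at UTC−07:00.
07:15 UTC − 7h = 00:15 local.

00:15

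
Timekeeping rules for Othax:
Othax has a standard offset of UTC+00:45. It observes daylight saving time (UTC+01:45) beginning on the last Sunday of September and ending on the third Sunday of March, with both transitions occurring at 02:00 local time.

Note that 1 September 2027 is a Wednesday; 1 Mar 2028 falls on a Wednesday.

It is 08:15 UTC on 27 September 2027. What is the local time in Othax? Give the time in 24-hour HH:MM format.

1 September 2027 is a Wednesday, so Sundays fall on 5, 12, 19, 26; the last is September 26.
1 March 2028 is a Wednesday, so the first Sunday is March 5 and the third is March 19.
At the standard offset (UTC+00:45), 08:15 UTC + 0h45m = 09:00 Othax standard time.
The standard-time date in Othax, 27 September 2027, lies within the daylight-saving period (26 September 2027 – 19 March 2028), so Othax is on daylight time, UTC+01:45.
08:15 UTC + 1h45m = 10:00 local.

10:00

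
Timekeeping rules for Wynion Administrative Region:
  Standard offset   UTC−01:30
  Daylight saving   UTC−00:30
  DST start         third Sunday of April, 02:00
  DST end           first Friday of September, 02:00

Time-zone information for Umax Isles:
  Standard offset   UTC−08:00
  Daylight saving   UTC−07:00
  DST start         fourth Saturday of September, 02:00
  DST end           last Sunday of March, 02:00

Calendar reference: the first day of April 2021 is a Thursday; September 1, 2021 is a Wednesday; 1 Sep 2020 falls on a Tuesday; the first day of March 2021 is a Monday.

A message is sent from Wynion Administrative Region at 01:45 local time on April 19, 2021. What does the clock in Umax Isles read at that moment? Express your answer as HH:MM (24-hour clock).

1 April 2021 is a Thursday, so the first Sunday is April 4 and the third is April 18.
1 September 2021 is a Wednesday, so the first Friday is September 3.
Daylight saving runs 18 April – 3 September; April 19, 2021 is inside that window, so Wynion Administrative Region is at UTC−00:30.
01:45 Wynion Administrative Region + 0h30m = 02:15 UTC.
1 September 2020 is a Tuesday, so the first Saturday is September 5 and the fourth is September 26.
1 March 2021 is a Monday, so Sundays fall on 7, 14, 21, 28; the last is March 28.
At the standard offset (UTC−08:00), 02:15 UTC − 8h = 18:15 Umax Isles standard time (rolling into the previous day, 18 April 2021).
The standard-time date in Umax Isles, April 18, 2021, is outside the daylight-saving period (26 September 2020 – 28 March 2021), so Umax Isles is on standard time, UTC−08:00.
02:15 UTC − 8h = 18:15 Umax Isles (rolling into the previous day, 18 April 2021).

18:15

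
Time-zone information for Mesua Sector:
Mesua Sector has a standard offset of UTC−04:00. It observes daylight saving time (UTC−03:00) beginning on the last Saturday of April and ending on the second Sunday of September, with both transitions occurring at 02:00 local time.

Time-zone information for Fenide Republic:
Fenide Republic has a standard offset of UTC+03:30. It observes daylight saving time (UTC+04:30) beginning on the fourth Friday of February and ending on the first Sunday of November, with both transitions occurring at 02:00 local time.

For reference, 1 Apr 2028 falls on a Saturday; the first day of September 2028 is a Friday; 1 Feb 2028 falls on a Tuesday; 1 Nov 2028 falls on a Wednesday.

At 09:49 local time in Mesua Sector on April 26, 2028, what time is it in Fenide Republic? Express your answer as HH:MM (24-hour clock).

18:19

1 April 2028 is a Saturday, so Saturdays fall on 1, 8, 15, 22, 29; the last is April 29.
1 September 2028 is a Friday, so the first Sunday is September 3 and the second is September 10.
April 26, 2028 does not fall between 29 April and 10 September, so daylight saving is not in effect and Mesua Sector is at UTC−04:00.
09:49 Mesua Sector + 4h = 13:49 UTC.
1 February 2028 is a Tuesday, so the first Friday is February 4 and the fourth is February 25.
1 November 2028 is a Wednesday, so the first Sunday is November 5.
At the standard offset (UTC+03:30), 13:49 UTC + 3h30m = 17:19 Fenide Republic standard time.
The standard-time date in Fenide Republic, April 26, 2028, falls between 25 February and 5 November, so daylight saving is in effect and Fenide Republic is at UTC+04:30.
13:49 UTC + 4h30m = 18:19 Fenide Republic.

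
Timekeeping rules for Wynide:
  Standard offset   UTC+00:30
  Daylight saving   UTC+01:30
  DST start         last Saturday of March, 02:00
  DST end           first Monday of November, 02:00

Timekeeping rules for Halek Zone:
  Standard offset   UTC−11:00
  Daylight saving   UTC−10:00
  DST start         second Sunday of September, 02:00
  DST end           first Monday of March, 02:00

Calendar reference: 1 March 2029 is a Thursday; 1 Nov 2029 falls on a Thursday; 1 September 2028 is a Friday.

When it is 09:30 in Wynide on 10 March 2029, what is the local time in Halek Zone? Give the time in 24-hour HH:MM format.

22:00

1 March 2029 is a Thursday, so Saturdays fall on 3, 10, 17, 24, 31; the last is March 31.
1 November 2029 is a Thursday, so the first Monday is November 5.
10 March 2029 is outside the daylight-saving period (31 March – 5 November), so Wynide is on standard time, UTC+00:30.
09:30 Wynide − 0h30m = 09:00 UTC.
1 September 2028 is a Friday, so the first Sunday is September 3 and the second is September 10.
1 March 2029 is a Thursday, so the first Monday is March 5.
At the standard offset (UTC−11:00), 09:00 UTC − 11h = 22:00 Halek Zone standard time (rolling into the previous day, 9 March 2029).
Daylight saving runs 10 September 2028 – 5 March 2029; the standard-time date in Halek Zone, 9 March 2029, is outside that window, so Halek Zone is on standard time at UTC−11:00.
09:00 UTC − 11h = 22:00 Halek Zone (rolling into the previous day, 9 March 2029).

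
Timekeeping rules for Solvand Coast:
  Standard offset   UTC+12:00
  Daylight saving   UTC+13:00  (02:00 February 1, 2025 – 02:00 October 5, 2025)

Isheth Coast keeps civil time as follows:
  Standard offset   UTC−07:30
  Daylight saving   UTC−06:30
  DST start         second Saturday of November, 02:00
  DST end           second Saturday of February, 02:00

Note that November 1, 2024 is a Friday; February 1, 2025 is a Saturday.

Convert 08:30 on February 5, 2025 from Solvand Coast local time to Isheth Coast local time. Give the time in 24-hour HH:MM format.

Daylight saving runs 1 February – 5 October; February 5, 2025 is inside that window, so Solvand Coast is at UTC+13:00.
08:30 Solvand Coast − 13h = 19:30 UTC (rolling into the previous day, 4 February 2025).
1 November 2024 is a Friday, so the first Saturday is November 2 and the second is November 9.
1 February 2025 is a Saturday, so the first Saturday is February 1 and the second is February 8.
At the standard offset (UTC−07:30), 19:30 UTC − 7h30m = 12:00 Isheth Coast standard time.
Daylight saving runs 9 November 2024 – 8 February 2025; the standard-time date in Isheth Coast, February 4, 2025, is inside that window, so Isheth Coast is at UTC−06:30.
19:30 UTC − 6h30m = 13:00 Isheth Coast.

13:00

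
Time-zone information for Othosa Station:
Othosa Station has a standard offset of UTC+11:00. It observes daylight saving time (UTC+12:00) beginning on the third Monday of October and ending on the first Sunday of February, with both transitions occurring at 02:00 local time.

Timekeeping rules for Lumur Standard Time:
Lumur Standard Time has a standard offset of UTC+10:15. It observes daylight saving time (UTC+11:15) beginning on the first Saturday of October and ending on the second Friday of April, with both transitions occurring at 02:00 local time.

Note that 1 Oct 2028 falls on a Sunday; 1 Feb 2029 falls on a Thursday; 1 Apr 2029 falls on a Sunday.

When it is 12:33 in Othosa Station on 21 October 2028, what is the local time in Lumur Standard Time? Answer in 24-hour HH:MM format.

1 October 2028 is a Sunday, so the first Monday is October 2 and the third is October 16.
1 February 2029 is a Thursday, so the first Sunday is February 4.
Daylight saving runs 16 October 2028 – 4 February 2029; 21 October 2028 is inside that window, so Othosa Station is at UTC+12:00.
12:33 Othosa Station − 12h = 00:33 UTC.
1 October 2028 is a Sunday, so the first Saturday is October 7.
1 April 2029 is a Sunday, so the first Friday is April 6 and the second is April 13.
At the standard offset (UTC+10:15), 00:33 UTC + 10h15m = 10:48 Lumur Standard Time standard time.
Daylight saving runs 7 October 2028 – 13 April 2029; the standard-time date in Lumur Standard Time, 21 October 2028, is inside that window, so Lumur Standard Time is at UTC+11:15.
00:33 UTC + 11h15m = 11:48 Lumur Standard Time.

11:48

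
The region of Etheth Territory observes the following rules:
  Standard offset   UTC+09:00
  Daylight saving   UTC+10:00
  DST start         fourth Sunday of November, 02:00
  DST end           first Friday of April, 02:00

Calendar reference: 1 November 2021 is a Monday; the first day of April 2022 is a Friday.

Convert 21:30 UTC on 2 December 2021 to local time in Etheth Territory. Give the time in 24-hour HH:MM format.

1 November 2021 is a Monday, so the first Sunday is November 7 and the fourth is November 28.
1 April 2022 is a Friday, so the first Friday is April 1.
At the standard offset (UTC+09:00), 21:30 UTC + 9h = 06:30 Etheth Territory standard time (rolling into the next day, 3 December 2021).
The standard-time date in Etheth Territory, 3 December 2021, lies within the daylight-saving period (28 November 2021 – 1 April 2022), so Etheth Territory is on daylight time, UTC+10:00.
21:30 UTC + 10h = 07:30 local (rolling into the next day, 3 December 2021).

07:30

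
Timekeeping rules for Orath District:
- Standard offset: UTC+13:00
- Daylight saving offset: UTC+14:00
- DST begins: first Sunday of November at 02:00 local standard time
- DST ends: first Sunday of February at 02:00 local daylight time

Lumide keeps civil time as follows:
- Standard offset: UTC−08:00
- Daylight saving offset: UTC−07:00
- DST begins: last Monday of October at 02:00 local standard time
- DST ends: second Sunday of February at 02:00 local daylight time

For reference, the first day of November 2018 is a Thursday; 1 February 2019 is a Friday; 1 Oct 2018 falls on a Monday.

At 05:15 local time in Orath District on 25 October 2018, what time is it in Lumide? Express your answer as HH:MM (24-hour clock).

1 November 2018 is a Thursday, so the first Sunday is November 4.
1 February 2019 is a Friday, so the first Sunday is February 3.
25 October 2018 is outside the daylight-saving period (4 November 2018 – 3 February 2019), so Orath District is on standard time, UTC+13:00.
05:15 Orath District − 13h = 16:15 UTC (rolling into the previous day, 24 October 2018).
1 October 2018 is a Monday, so Mondays fall on 1, 8, 15, 22, 29; the last is October 29.
1 February 2019 is a Friday, so the first Sunday is February 3 and the second is February 10.
At the standard offset (UTC−08:00), 16:15 UTC − 8h = 08:15 Lumide standard time.
The standard-time date in Lumide, 24 October 2018, is outside the daylight-saving period (29 October 2018 – 10 February 2019), so Lumide is on standard time, UTC−08:00.
16:15 UTC − 8h = 08:15 Lumide.

08:15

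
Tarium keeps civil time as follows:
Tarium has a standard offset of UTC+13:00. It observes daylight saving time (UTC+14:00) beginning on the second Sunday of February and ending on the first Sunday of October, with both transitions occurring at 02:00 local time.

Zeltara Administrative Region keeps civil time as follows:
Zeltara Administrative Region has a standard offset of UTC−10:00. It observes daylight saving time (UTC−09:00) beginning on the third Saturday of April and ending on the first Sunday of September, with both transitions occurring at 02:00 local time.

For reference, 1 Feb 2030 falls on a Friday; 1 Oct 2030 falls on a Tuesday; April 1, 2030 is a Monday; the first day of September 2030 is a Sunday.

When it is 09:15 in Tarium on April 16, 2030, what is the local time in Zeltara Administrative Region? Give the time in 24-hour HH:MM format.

09:15

1 February 2030 is a Friday, so the first Sunday is February 3 and the second is February 10.
1 October 2030 is a Tuesday, so the first Sunday is October 6.
April 16, 2030 falls between 10 February and 6 October, so daylight saving is in effect and Tarium is at UTC+14:00.
09:15 Tarium − 14h = 19:15 UTC (rolling into the previous day, 15 April 2030).
1 April 2030 is a Monday, so the first Saturday is April 6 and the third is April 20.
1 September 2030 is a Sunday, so the first Sunday is September 1.
At the standard offset (UTC−10:00), 19:15 UTC − 10h = 09:15 Zeltara Administrative Region standard time.
Daylight saving runs 20 April – 1 September; the standard-time date in Zeltara Administrative Region, April 15, 2030, is outside that window, so Zeltara Administrative Region is on standard time at UTC−10:00.
19:15 UTC − 10h = 09:15 Zeltara Administrative Region.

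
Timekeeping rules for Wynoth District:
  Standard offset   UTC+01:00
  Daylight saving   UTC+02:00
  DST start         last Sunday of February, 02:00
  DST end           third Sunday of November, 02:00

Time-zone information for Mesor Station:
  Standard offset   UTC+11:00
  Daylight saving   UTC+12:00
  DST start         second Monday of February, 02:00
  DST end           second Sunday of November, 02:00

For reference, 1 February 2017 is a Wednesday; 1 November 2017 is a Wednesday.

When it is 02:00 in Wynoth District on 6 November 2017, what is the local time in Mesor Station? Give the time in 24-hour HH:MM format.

12:00

1 February 2017 is a Wednesday, so Sundays fall on 5, 12, 19, 26; the last is February 26.
1 November 2017 is a Wednesday, so the first Sunday is November 5 and the third is November 19.
6 November 2017 falls between 26 February and 19 November, so daylight saving is in effect and Wynoth District is at UTC+02:00.
02:00 Wynoth District − 2h = 00:00 UTC.
1 February 2017 is a Wednesday, so the first Monday is February 6 and the second is February 13.
1 November 2017 is a Wednesday, so the first Sunday is November 5 and the second is November 12.
At the standard offset (UTC+11:00), 00:00 UTC + 11h = 11:00 Mesor Station standard time.
The standard-time date in Mesor Station, 6 November 2017, lies within the daylight-saving period (13 February – 12 November), so Mesor Station is on daylight time, UTC+12:00.
00:00 UTC + 12h = 12:00 Mesor Station.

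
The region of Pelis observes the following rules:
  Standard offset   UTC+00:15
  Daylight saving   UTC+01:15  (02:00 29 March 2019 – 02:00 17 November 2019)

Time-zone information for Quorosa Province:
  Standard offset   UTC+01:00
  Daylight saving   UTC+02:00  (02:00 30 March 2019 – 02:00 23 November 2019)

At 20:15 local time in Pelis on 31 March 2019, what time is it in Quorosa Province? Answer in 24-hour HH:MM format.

Daylight saving runs 29 March – 17 November; 31 March 2019 is inside that window, so Pelis is at UTC+01:15.
20:15 Pelis − 1h15m = 19:00 UTC.
At the standard offset (UTC+01:00), 19:00 UTC + 1h = 20:00 Quorosa Province standard time.
The standard-time date in Quorosa Province, 31 March 2019, lies within the daylight-saving period (30 March – 23 November), so Quorosa Province is on daylight time, UTC+02:00.
19:00 UTC + 2h = 21:00 Quorosa Province.

21:00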